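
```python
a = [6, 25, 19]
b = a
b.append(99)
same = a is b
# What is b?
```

After line 1: a = [6, 25, 19]
After line 2 (b = a is an alias, same object): a = [6, 25, 19], b = [6, 25, 19]
After line 3 (b.append mutates the shared list): a = [6, 25, 19, 99], b = [6, 25, 19, 99]
After line 4 (same = a is b; same object -> True): same = True

[6, 25, 19, 99]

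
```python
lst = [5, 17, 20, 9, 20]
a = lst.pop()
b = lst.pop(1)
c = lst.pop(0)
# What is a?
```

After line 1: lst = [5, 17, 20, 9, 20]
After line 2 (pop() -> a = 20): lst = [5, 17, 20, 9]
After line 3 (pop(1) -> b = 17): lst = [5, 20, 9]
After line 4 (pop(0) -> c = 5): lst = [20, 9]

20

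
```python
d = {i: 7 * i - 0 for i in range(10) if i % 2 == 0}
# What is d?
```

{0: 0, 2: 14, 4: 28, 6: 42, 8: 56}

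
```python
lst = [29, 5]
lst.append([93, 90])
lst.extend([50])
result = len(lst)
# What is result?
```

After line 1: lst = [29, 5]
After line 2 (append adds [93, 90] as single element): lst = [29, 5, [93, 90]]
After line 3 (extend unpacks [50], adds 50): lst = [29, 5, [93, 90], 50]
After line 4: result = len(lst) = 4

4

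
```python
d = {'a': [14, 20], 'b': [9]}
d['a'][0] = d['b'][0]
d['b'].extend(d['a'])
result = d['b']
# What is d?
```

After line 1: d = {'a': [14, 20], 'b': [9]}
After line 2 (a[0] = b[0] = 9): d = {'a': [9, 20], 'b': [9]}
After line 3 (b.extend(a) appends [9, 20]): d = {'a': [9, 20], 'b': [9, 9, 20]}
After line 4: result = d['b'] = [9, 9, 20]

{'a': [9, 20], 'b': [9, 9, 20]}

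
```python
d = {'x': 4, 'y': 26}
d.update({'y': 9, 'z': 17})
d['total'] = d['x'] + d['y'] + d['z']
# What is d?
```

After line 1: d = {'x': 4, 'y': 26}
After line 2 (y overwritten, z added): d = {'x': 4, 'y': 9, 'z': 17}
After line 3 (total = 4 + 9 + 17 = 30): d = {'x': 4, 'y': 9, 'z': 17, 'total': 30}

{'x': 4, 'y': 9, 'z': 17, 'total': 30}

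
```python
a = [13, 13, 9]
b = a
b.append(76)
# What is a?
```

After line 1: a = [13, 13, 9]
After line 2 (b = a is an alias, same object): a = [13, 13, 9], b = [13, 13, 9]
After line 3 (b.append mutates the shared list): a = [13, 13, 9, 76], b = [13, 13, 9, 76]

[13, 13, 9, 76]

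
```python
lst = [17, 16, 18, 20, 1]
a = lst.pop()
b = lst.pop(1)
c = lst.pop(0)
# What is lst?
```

After line 1: lst = [17, 16, 18, 20, 1]
After line 2 (pop() -> a = 1): lst = [17, 16, 18, 20]
After line 3 (pop(1) -> b = 16): lst = [17, 18, 20]
After line 4 (pop(0) -> c = 17): lst = [18, 20]

[18, 20]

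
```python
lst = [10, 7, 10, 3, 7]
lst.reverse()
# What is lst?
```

[7, 3, 10, 7, 10]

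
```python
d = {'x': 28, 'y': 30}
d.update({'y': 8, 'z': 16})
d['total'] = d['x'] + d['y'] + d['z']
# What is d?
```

After line 1: d = {'x': 28, 'y': 30}
After line 2 (y overwritten, z added): d = {'x': 28, 'y': 8, 'z': 16}
After line 3 (total = 28 + 8 + 16 = 52): d = {'x': 28, 'y': 8, 'z': 16, 'total': 52}

{'x': 28, 'y': 8, 'z': 16, 'total': 52}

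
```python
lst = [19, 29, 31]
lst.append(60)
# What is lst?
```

[19, 29, 31, 60]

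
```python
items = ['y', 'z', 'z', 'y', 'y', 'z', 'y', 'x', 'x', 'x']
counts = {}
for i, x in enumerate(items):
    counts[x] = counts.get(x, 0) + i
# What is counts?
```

Initial: counts = {}, items = ['y', 'z', 'z', 'y', 'y', 'z', 'y', 'x', 'x', 'x']
i=0, x='y': counts = {'y': 0}
i=1, x='z': counts = {'y': 0, 'z': 1}
i=2, x='z': counts = {'y': 0, 'z': 3}
i=3, x='y': counts = {'y': 3, 'z': 3}
i=4, x='y': counts = {'y': 7, 'z': 3}
i=5, x='z': counts = {'y': 7, 'z': 8}
i=6, x='y': counts = {'y': 13, 'z': 8}
i=7, x='x': counts = {'y': 13, 'z': 8, 'x': 7}
i=8, x='x': counts = {'y': 13, 'z': 8, 'x': 15}
i=9, x='x': counts = {'y': 13, 'z': 8, 'x': 24}

{'y': 13, 'z': 8, 'x': 24}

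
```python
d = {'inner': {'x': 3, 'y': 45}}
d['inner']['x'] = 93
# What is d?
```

After line 1: d = {'inner': {'x': 3, 'y': 45}}
After line 2 (inner x overwritten): d = {'inner': {'x': 93, 'y': 45}}

{'inner': {'x': 93, 'y': 45}}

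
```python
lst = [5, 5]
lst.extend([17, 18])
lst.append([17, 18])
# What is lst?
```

After line 1: lst = [5, 5]
After line 2 (extend unpacks [17, 18]): lst = [5, 5, 17, 18]
After line 3 (append adds [17, 18] as single element): lst = [5, 5, 17, 18, [17, 18]]

[5, 5, 17, 18, [17, 18]]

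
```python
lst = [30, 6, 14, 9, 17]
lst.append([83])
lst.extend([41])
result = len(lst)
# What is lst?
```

After line 1: lst = [30, 6, 14, 9, 17]
After line 2 (append adds [83] as single element): lst = [30, 6, 14, 9, 17, [83]]
After line 3 (extend unpacks [41], adds 41): lst = [30, 6, 14, 9, 17, [83], 41]
After line 4: result = len(lst) = 7

[30, 6, 14, 9, 17, [83], 41]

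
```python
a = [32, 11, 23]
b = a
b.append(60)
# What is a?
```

After line 1: a = [32, 11, 23]
After line 2 (b = a is an alias, same object): a = [32, 11, 23], b = [32, 11, 23]
After line 3 (b.append mutates the shared list): a = [32, 11, 23, 60], b = [32, 11, 23, 60]

[32, 11, 23, 60]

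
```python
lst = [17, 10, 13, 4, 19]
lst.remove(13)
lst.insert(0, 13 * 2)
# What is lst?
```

After line 1: lst = [17, 10, 13, 4, 19]
After line 2 (remove first 13): lst = [17, 10, 4, 19]
After line 3 (insert 26 at index 0): lst = [26, 17, 10, 4, 19]

[26, 17, 10, 4, 19]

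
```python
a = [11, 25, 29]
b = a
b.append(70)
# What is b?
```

After line 1: a = [11, 25, 29]
After line 2 (b = a is an alias, same object): a = [11, 25, 29], b = [11, 25, 29]
After line 3 (b.append mutates the shared list): a = [11, 25, 29, 70], b = [11, 25, 29, 70]

[11, 25, 29, 70]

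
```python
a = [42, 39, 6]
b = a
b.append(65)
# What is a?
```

After line 1: a = [42, 39, 6]
After line 2 (b = a is an alias, same object): a = [42, 39, 6], b = [42, 39, 6]
After line 3 (b.append mutates the shared list): a = [42, 39, 6, 65], b = [42, 39, 6, 65]

[42, 39, 6, 65]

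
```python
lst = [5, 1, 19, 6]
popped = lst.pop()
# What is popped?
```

6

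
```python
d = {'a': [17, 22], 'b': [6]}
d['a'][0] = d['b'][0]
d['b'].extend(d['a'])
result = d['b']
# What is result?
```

After line 1: d = {'a': [17, 22], 'b': [6]}
After line 2 (a[0] = b[0] = 6): d = {'a': [6, 22], 'b': [6]}
After line 3 (b.extend(a) appends [6, 22]): d = {'a': [6, 22], 'b': [6, 6, 22]}
After line 4: result = d['b'] = [6, 6, 22]

[6, 6, 22]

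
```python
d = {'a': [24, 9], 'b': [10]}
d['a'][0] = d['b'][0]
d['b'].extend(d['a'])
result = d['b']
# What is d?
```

After line 1: d = {'a': [24, 9], 'b': [10]}
After line 2 (a[0] = b[0] = 10): d = {'a': [10, 9], 'b': [10]}
After line 3 (b.extend(a) appends [10, 9]): d = {'a': [10, 9], 'b': [10, 10, 9]}
After line 4: result = d['b'] = [10, 10, 9]

{'a': [10, 9], 'b': [10, 10, 9]}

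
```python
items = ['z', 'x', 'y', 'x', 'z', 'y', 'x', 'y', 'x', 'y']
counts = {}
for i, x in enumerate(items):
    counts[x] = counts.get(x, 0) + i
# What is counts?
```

Initial: counts = {}, items = ['z', 'x', 'y', 'x', 'z', 'y', 'x', 'y', 'x', 'y']
i=0, x='z': counts = {'z': 0}
i=1, x='x': counts = {'z': 0, 'x': 1}
i=2, x='y': counts = {'z': 0, 'x': 1, 'y': 2}
i=3, x='x': counts = {'z': 0, 'x': 4, 'y': 2}
i=4, x='z': counts = {'z': 4, 'x': 4, 'y': 2}
i=5, x='y': counts = {'z': 4, 'x': 4, 'y': 7}
i=6, x='x': counts = {'z': 4, 'x': 10, 'y': 7}
i=7, x='y': counts = {'z': 4, 'x': 10, 'y': 14}
i=8, x='x': counts = {'z': 4, 'x': 18, 'y': 14}
i=9, x='y': counts = {'z': 4, 'x': 18, 'y': 23}

{'z': 4, 'x': 18, 'y': 23}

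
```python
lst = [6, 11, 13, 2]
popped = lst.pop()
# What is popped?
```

2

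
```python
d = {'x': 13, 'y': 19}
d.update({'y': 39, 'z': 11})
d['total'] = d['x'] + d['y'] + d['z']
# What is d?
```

After line 1: d = {'x': 13, 'y': 19}
After line 2 (y overwritten, z added): d = {'x': 13, 'y': 39, 'z': 11}
After line 3 (total = 13 + 39 + 11 = 63): d = {'x': 13, 'y': 39, 'z': 11, 'total': 63}

{'x': 13, 'y': 39, 'z': 11, 'total': 63}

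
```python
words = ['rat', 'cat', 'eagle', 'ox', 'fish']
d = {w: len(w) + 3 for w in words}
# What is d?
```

{'rat': 6, 'cat': 6, 'eagle': 8, 'ox': 5, 'fish': 7}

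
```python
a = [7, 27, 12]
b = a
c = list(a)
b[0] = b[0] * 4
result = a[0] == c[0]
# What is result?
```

After line 1: a = [7, 27, 12]
After line 2 (b = a, alias): a = [7, 27, 12], b = [7, 27, 12]
After line 3 (c = list(a) is a copy, new object): c = [7, 27, 12]
After line 4 (b[0] = 7 * 4 = 28; mutates shared a/b): a = b = [28, 27, 12], c = [7, 27, 12]
After line 5 (a[0] = 28, c[0] = 7; result = False)

False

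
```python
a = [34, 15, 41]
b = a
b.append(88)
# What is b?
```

After line 1: a = [34, 15, 41]
After line 2 (b = a is an alias, same object): a = [34, 15, 41], b = [34, 15, 41]
After line 3 (b.append mutates the shared list): a = [34, 15, 41, 88], b = [34, 15, 41, 88]

[34, 15, 41, 88]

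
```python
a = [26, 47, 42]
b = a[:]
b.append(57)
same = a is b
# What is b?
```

After line 1: a = [26, 47, 42]
After line 2 (b = a[:] is a shallow copy, new object): a = [26, 47, 42], b = [26, 47, 42]
After line 3 (append only mutates b): a = [26, 47, 42], b = [26, 47, 42, 57]
After line 4 (same = a is b; different objects -> False): same = False

[26, 47, 42, 57]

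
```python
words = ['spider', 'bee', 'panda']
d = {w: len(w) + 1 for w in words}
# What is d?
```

{'spider': 7, 'bee': 4, 'panda': 6}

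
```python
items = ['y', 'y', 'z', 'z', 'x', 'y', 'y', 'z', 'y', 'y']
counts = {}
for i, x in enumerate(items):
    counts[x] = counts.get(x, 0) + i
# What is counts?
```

Initial: counts = {}, items = ['y', 'y', 'z', 'z', 'x', 'y', 'y', 'z', 'y', 'y']
i=0, x='y': counts = {'y': 0}
i=1, x='y': counts = {'y': 1}
i=2, x='z': counts = {'y': 1, 'z': 2}
i=3, x='z': counts = {'y': 1, 'z': 5}
i=4, x='x': counts = {'y': 1, 'z': 5, 'x': 4}
i=5, x='y': counts = {'y': 6, 'z': 5, 'x': 4}
i=6, x='y': counts = {'y': 12, 'z': 5, 'x': 4}
i=7, x='z': counts = {'y': 12, 'z': 12, 'x': 4}
i=8, x='y': counts = {'y': 20, 'z': 12, 'x': 4}
i=9, x='y': counts = {'y': 29, 'z': 12, 'x': 4}

{'y': 29, 'z': 12, 'x': 4}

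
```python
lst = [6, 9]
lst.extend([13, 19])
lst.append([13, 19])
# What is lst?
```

After line 1: lst = [6, 9]
After line 2 (extend unpacks [13, 19]): lst = [6, 9, 13, 19]
After line 3 (append adds [13, 19] as single element): lst = [6, 9, 13, 19, [13, 19]]

[6, 9, 13, 19, [13, 19]]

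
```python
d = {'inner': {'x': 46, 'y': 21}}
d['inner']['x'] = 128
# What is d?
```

After line 1: d = {'inner': {'x': 46, 'y': 21}}
After line 2 (inner x overwritten): d = {'inner': {'x': 128, 'y': 21}}

{'inner': {'x': 128, 'y': 21}}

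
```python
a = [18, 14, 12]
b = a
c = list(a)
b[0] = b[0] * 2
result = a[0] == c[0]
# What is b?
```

After line 1: a = [18, 14, 12]
After line 2 (b = a, alias): a = [18, 14, 12], b = [18, 14, 12]
After line 3 (c = list(a) is a copy, new object): c = [18, 14, 12]
After line 4 (b[0] = 18 * 2 = 36; mutates shared a/b): a = b = [36, 14, 12], c = [18, 14, 12]
After line 5 (a[0] = 36, c[0] = 18; result = False)

[36, 14, 12]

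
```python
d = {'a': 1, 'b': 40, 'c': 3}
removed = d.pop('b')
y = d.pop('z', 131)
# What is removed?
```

After line 1: d = {'a': 1, 'b': 40, 'c': 3}
After line 2 (pop 'b' returns 40): d = {'a': 1, 'c': 3}, removed = 40
After line 3 (pop 'z' missing, returns default 131): d = {'a': 1, 'c': 3}, y = 131

40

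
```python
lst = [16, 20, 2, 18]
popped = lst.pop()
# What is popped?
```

18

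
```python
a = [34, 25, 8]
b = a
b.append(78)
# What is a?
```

After line 1: a = [34, 25, 8]
After line 2 (b = a is an alias, same object): a = [34, 25, 8], b = [34, 25, 8]
After line 3 (b.append mutates the shared list): a = [34, 25, 8, 78], b = [34, 25, 8, 78]

[34, 25, 8, 78]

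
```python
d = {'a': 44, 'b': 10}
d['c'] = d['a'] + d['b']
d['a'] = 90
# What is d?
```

After line 1: d = {'a': 44, 'b': 10}
After line 2 (d['c'] = 44 + 10): d = {'a': 44, 'b': 10, 'c': 54}
After line 3: d = {'a': 90, 'b': 10, 'c': 54}

{'a': 90, 'b': 10, 'c': 54}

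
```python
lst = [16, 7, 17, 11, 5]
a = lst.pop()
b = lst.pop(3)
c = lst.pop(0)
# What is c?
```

After line 1: lst = [16, 7, 17, 11, 5]
After line 2 (pop() -> a = 5): lst = [16, 7, 17, 11]
After line 3 (pop(3) -> b = 11): lst = [16, 7, 17]
After line 4 (pop(0) -> c = 16): lst = [7, 17]

16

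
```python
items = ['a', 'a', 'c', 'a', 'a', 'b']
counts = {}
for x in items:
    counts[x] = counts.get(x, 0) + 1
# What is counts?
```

Initial: counts = {}, items = ['a', 'a', 'c', 'a', 'a', 'b']
See 'a': counts = {'a': 1}
See 'a': counts = {'a': 2}
See 'c': counts = {'a': 2, 'c': 1}
See 'a': counts = {'a': 3, 'c': 1}
See 'a': counts = {'a': 4, 'c': 1}
See 'b': counts = {'a': 4, 'c': 1, 'b': 1}

{'a': 4, 'c': 1, 'b': 1}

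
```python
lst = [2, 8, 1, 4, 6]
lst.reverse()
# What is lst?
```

[6, 4, 1, 8, 2]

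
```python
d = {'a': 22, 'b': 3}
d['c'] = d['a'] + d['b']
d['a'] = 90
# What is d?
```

After line 1: d = {'a': 22, 'b': 3}
After line 2 (d['c'] = 22 + 3): d = {'a': 22, 'b': 3, 'c': 25}
After line 3: d = {'a': 90, 'b': 3, 'c': 25}

{'a': 90, 'b': 3, 'c': 25}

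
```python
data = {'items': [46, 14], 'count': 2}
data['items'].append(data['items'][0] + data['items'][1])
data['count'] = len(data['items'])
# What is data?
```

After line 1: data = {'items': [46, 14], 'count': 2}
After line 2 (append 46 + 14 = 60): data = {'items': [46, 14, 60], 'count': 2}
After line 3 (count = len(items) = 3): data = {'items': [46, 14, 60], 'count': 3}

{'items': [46, 14, 60], 'count': 3}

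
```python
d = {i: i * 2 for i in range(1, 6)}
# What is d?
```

{1: 2, 2: 4, 3: 6, 4: 8, 5: 10}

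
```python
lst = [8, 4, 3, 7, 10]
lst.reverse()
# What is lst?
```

[10, 7, 3, 4, 8]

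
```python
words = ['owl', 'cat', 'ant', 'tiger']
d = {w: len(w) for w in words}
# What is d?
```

{'owl': 3, 'cat': 3, 'ant': 3, 'tiger': 5}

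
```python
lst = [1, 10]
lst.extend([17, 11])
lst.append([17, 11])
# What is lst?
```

After line 1: lst = [1, 10]
After line 2 (extend unpacks [17, 11]): lst = [1, 10, 17, 11]
After line 3 (append adds [17, 11] as single element): lst = [1, 10, 17, 11, [17, 11]]

[1, 10, 17, 11, [17, 11]]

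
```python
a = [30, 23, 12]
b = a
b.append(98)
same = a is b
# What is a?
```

After line 1: a = [30, 23, 12]
After line 2 (b = a is an alias, same object): a = [30, 23, 12], b = [30, 23, 12]
After line 3 (b.append mutates the shared list): a = [30, 23, 12, 98], b = [30, 23, 12, 98]
After line 4 (same = a is b; same object -> True): same = True

[30, 23, 12, 98]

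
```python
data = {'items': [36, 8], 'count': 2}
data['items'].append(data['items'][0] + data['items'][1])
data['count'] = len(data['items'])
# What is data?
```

After line 1: data = {'items': [36, 8], 'count': 2}
After line 2 (append 36 + 8 = 44): data = {'items': [36, 8, 44], 'count': 2}
After line 3 (count = len(items) = 3): data = {'items': [36, 8, 44], 'count': 3}

{'items': [36, 8, 44], 'count': 3}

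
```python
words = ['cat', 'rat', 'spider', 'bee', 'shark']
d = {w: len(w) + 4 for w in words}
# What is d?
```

{'cat': 7, 'rat': 7, 'spider': 10, 'bee': 7, 'shark': 9}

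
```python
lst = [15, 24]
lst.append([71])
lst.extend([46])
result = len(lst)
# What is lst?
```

After line 1: lst = [15, 24]
After line 2 (append adds [71] as single element): lst = [15, 24, [71]]
After line 3 (extend unpacks [46], adds 46): lst = [15, 24, [71], 46]
After line 4: result = len(lst) = 4

[15, 24, [71], 46]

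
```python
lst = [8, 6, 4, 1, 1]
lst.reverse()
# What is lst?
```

[1, 1, 4, 6, 8]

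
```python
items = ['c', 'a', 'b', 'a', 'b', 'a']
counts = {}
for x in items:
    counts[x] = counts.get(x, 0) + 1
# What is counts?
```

Initial: counts = {}, items = ['c', 'a', 'b', 'a', 'b', 'a']
See 'c': counts = {'c': 1}
See 'a': counts = {'c': 1, 'a': 1}
See 'b': counts = {'c': 1, 'a': 1, 'b': 1}
See 'a': counts = {'c': 1, 'a': 2, 'b': 1}
See 'b': counts = {'c': 1, 'a': 2, 'b': 2}
See 'a': counts = {'c': 1, 'a': 3, 'b': 2}

{'c': 1, 'a': 3, 'b': 2}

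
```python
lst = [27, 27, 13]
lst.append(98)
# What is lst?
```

[27, 27, 13, 98]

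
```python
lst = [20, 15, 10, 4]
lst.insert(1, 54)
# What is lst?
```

[20, 54, 15, 10, 4]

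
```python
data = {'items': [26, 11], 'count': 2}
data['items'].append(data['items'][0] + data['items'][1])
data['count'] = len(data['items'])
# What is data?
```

After line 1: data = {'items': [26, 11], 'count': 2}
After line 2 (append 26 + 11 = 37): data = {'items': [26, 11, 37], 'count': 2}
After line 3 (count = len(items) = 3): data = {'items': [26, 11, 37], 'count': 3}

{'items': [26, 11, 37], 'count': 3}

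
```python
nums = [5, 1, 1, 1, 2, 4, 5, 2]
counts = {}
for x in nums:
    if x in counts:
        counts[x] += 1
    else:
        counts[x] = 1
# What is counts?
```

Initial: counts = {}, nums = [5, 1, 1, 1, 2, 4, 5, 2]
See 5: counts = {5: 1}
See 1: counts = {5: 1, 1: 1}
See 1: counts = {5: 1, 1: 2}
See 1: counts = {5: 1, 1: 3}
See 2: counts = {5: 1, 1: 3, 2: 1}
See 4: counts = {5: 1, 1: 3, 2: 1, 4: 1}
See 5: counts = {5: 2, 1: 3, 2: 1, 4: 1}
See 2: counts = {5: 2, 1: 3, 2: 2, 4: 1}

{5: 2, 1: 3, 2: 2, 4: 1}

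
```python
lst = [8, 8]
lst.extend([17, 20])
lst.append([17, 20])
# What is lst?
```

After line 1: lst = [8, 8]
After line 2 (extend unpacks [17, 20]): lst = [8, 8, 17, 20]
After line 3 (append adds [17, 20] as single element): lst = [8, 8, 17, 20, [17, 20]]

[8, 8, 17, 20, [17, 20]]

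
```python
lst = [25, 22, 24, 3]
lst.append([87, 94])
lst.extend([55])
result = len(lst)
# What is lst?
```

After line 1: lst = [25, 22, 24, 3]
After line 2 (append adds [87, 94] as single element): lst = [25, 22, 24, 3, [87, 94]]
After line 3 (extend unpacks [55], adds 55): lst = [25, 22, 24, 3, [87, 94], 55]
After line 4: result = len(lst) = 6

[25, 22, 24, 3, [87, 94], 55]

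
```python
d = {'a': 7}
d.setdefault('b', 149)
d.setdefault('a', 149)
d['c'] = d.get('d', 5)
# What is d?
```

After line 1: d = {'a': 7}
After line 2 (setdefault adds 'b'=149): d = {'a': 7, 'b': 149}
After line 3 (setdefault 'a' no-op, already exists): d = {'a': 7, 'b': 149}
After line 4 (get('d', 5) returns default since 'd' not in d): d = {'a': 7, 'b': 149, 'c': 5}

{'a': 7, 'b': 149, 'c': 5}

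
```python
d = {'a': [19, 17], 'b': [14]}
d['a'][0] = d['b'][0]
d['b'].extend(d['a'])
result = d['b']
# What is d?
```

After line 1: d = {'a': [19, 17], 'b': [14]}
After line 2 (a[0] = b[0] = 14): d = {'a': [14, 17], 'b': [14]}
After line 3 (b.extend(a) appends [14, 17]): d = {'a': [14, 17], 'b': [14, 14, 17]}
After line 4: result = d['b'] = [14, 14, 17]

{'a': [14, 17], 'b': [14, 14, 17]}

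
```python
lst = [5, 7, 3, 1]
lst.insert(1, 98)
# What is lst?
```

[5, 98, 7, 3, 1]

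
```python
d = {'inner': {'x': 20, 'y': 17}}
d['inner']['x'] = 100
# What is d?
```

After line 1: d = {'inner': {'x': 20, 'y': 17}}
After line 2 (inner x overwritten): d = {'inner': {'x': 100, 'y': 17}}

{'inner': {'x': 100, 'y': 17}}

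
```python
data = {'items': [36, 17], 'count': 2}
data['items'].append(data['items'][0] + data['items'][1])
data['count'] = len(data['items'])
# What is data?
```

After line 1: data = {'items': [36, 17], 'count': 2}
After line 2 (append 36 + 17 = 53): data = {'items': [36, 17, 53], 'count': 2}
After line 3 (count = len(items) = 3): data = {'items': [36, 17, 53], 'count': 3}

{'items': [36, 17, 53], 'count': 3}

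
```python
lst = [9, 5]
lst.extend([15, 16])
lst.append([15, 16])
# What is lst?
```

After line 1: lst = [9, 5]
After line 2 (extend unpacks [15, 16]): lst = [9, 5, 15, 16]
After line 3 (append adds [15, 16] as single element): lst = [9, 5, 15, 16, [15, 16]]

[9, 5, 15, 16, [15, 16]]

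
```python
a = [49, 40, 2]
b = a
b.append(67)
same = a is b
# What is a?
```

After line 1: a = [49, 40, 2]
After line 2 (b = a is an alias, same object): a = [49, 40, 2], b = [49, 40, 2]
After line 3 (b.append mutates the shared list): a = [49, 40, 2, 67], b = [49, 40, 2, 67]
After line 4 (same = a is b; same object -> True): same = True

[49, 40, 2, 67]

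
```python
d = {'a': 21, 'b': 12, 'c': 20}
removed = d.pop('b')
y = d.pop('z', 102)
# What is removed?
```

After line 1: d = {'a': 21, 'b': 12, 'c': 20}
After line 2 (pop 'b' returns 12): d = {'a': 21, 'c': 20}, removed = 12
After line 3 (pop 'z' missing, returns default 102): d = {'a': 21, 'c': 20}, y = 102

12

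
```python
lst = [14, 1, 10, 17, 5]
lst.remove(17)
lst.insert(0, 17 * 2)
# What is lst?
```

After line 1: lst = [14, 1, 10, 17, 5]
After line 2 (remove first 17): lst = [14, 1, 10, 5]
After line 3 (insert 34 at index 0): lst = [34, 14, 1, 10, 5]

[34, 14, 1, 10, 5]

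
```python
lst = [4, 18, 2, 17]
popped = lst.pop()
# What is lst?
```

[4, 18, 2]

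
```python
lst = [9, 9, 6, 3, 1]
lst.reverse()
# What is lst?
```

[1, 3, 6, 9, 9]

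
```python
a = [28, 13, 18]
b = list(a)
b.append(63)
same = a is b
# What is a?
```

After line 1: a = [28, 13, 18]
After line 2 (b = list(a) is a shallow copy, new object): a = [28, 13, 18], b = [28, 13, 18]
After line 3 (append only mutates b): a = [28, 13, 18], b = [28, 13, 18, 63]
After line 4 (same = a is b; different objects -> False): same = False

[28, 13, 18]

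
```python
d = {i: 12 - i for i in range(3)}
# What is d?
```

{0: 12, 1: 11, 2: 10}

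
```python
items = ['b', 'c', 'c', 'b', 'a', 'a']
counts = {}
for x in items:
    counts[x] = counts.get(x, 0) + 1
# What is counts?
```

Initial: counts = {}, items = ['b', 'c', 'c', 'b', 'a', 'a']
See 'b': counts = {'b': 1}
See 'c': counts = {'b': 1, 'c': 1}
See 'c': counts = {'b': 1, 'c': 2}
See 'b': counts = {'b': 2, 'c': 2}
See 'a': counts = {'b': 2, 'c': 2, 'a': 1}
See 'a': counts = {'b': 2, 'c': 2, 'a': 2}

{'b': 2, 'c': 2, 'a': 2}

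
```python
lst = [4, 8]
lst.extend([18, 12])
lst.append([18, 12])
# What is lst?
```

After line 1: lst = [4, 8]
After line 2 (extend unpacks [18, 12]): lst = [4, 8, 18, 12]
After line 3 (append adds [18, 12] as single element): lst = [4, 8, 18, 12, [18, 12]]

[4, 8, 18, 12, [18, 12]]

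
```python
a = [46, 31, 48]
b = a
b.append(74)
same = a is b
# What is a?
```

After line 1: a = [46, 31, 48]
After line 2 (b = a is an alias, same object): a = [46, 31, 48], b = [46, 31, 48]
After line 3 (b.append mutates the shared list): a = [46, 31, 48, 74], b = [46, 31, 48, 74]
After line 4 (same = a is b; same object -> True): same = True

[46, 31, 48, 74]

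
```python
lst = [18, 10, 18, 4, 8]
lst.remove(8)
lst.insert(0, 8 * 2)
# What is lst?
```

After line 1: lst = [18, 10, 18, 4, 8]
After line 2 (remove first 8): lst = [18, 10, 18, 4]
After line 3 (insert 16 at index 0): lst = [16, 18, 10, 18, 4]

[16, 18, 10, 18, 4]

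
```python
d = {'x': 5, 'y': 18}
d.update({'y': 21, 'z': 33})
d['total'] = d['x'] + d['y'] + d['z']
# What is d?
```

After line 1: d = {'x': 5, 'y': 18}
After line 2 (y overwritten, z added): d = {'x': 5, 'y': 21, 'z': 33}
After line 3 (total = 5 + 21 + 33 = 59): d = {'x': 5, 'y': 21, 'z': 33, 'total': 59}

{'x': 5, 'y': 21, 'z': 33, 'total': 59}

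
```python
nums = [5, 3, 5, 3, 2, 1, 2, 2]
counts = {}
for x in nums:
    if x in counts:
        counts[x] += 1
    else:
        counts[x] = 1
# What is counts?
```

Initial: counts = {}, nums = [5, 3, 5, 3, 2, 1, 2, 2]
See 5: counts = {5: 1}
See 3: counts = {5: 1, 3: 1}
See 5: counts = {5: 2, 3: 1}
See 3: counts = {5: 2, 3: 2}
See 2: counts = {5: 2, 3: 2, 2: 1}
See 1: counts = {5: 2, 3: 2, 2: 1, 1: 1}
See 2: counts = {5: 2, 3: 2, 2: 2, 1: 1}
See 2: counts = {5: 2, 3: 2, 2: 3, 1: 1}

{5: 2, 3: 2, 2: 3, 1: 1}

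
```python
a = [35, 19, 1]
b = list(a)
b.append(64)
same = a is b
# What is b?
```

After line 1: a = [35, 19, 1]
After line 2 (b = list(a) is a shallow copy, new object): a = [35, 19, 1], b = [35, 19, 1]
After line 3 (append only mutates b): a = [35, 19, 1], b = [35, 19, 1, 64]
After line 4 (same = a is b; different objects -> False): same = False

[35, 19, 1, 64]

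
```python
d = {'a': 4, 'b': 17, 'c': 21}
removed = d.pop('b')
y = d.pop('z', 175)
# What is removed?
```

After line 1: d = {'a': 4, 'b': 17, 'c': 21}
After line 2 (pop 'b' returns 17): d = {'a': 4, 'c': 21}, removed = 17
After line 3 (pop 'z' missing, returns default 175): d = {'a': 4, 'c': 21}, y = 175

17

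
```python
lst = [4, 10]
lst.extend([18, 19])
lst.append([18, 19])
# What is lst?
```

After line 1: lst = [4, 10]
After line 2 (extend unpacks [18, 19]): lst = [4, 10, 18, 19]
After line 3 (append adds [18, 19] as single element): lst = [4, 10, 18, 19, [18, 19]]

[4, 10, 18, 19, [18, 19]]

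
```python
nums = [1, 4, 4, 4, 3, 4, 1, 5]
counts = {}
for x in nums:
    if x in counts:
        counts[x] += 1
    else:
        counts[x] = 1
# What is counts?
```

Initial: counts = {}, nums = [1, 4, 4, 4, 3, 4, 1, 5]
See 1: counts = {1: 1}
See 4: counts = {1: 1, 4: 1}
See 4: counts = {1: 1, 4: 2}
See 4: counts = {1: 1, 4: 3}
See 3: counts = {1: 1, 4: 3, 3: 1}
See 4: counts = {1: 1, 4: 4, 3: 1}
See 1: counts = {1: 2, 4: 4, 3: 1}
See 5: counts = {1: 2, 4: 4, 3: 1, 5: 1}

{1: 2, 4: 4, 3: 1, 5: 1}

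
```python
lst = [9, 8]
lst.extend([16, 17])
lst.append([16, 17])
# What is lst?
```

After line 1: lst = [9, 8]
After line 2 (extend unpacks [16, 17]): lst = [9, 8, 16, 17]
After line 3 (append adds [16, 17] as single element): lst = [9, 8, 16, 17, [16, 17]]

[9, 8, 16, 17, [16, 17]]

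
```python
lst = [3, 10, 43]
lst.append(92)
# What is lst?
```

[3, 10, 43, 92]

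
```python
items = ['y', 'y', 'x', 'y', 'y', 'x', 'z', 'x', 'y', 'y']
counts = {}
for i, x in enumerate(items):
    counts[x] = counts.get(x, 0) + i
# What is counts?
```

Initial: counts = {}, items = ['y', 'y', 'x', 'y', 'y', 'x', 'z', 'x', 'y', 'y']
i=0, x='y': counts = {'y': 0}
i=1, x='y': counts = {'y': 1}
i=2, x='x': counts = {'y': 1, 'x': 2}
i=3, x='y': counts = {'y': 4, 'x': 2}
i=4, x='y': counts = {'y': 8, 'x': 2}
i=5, x='x': counts = {'y': 8, 'x': 7}
i=6, x='z': counts = {'y': 8, 'x': 7, 'z': 6}
i=7, x='x': counts = {'y': 8, 'x': 14, 'z': 6}
i=8, x='y': counts = {'y': 16, 'x': 14, 'z': 6}
i=9, x='y': counts = {'y': 25, 'x': 14, 'z': 6}

{'y': 25, 'x': 14, 'z': 6}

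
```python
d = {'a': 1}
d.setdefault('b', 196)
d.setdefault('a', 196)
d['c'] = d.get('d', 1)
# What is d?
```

After line 1: d = {'a': 1}
After line 2 (setdefault adds 'b'=196): d = {'a': 1, 'b': 196}
After line 3 (setdefault 'a' no-op, already exists): d = {'a': 1, 'b': 196}
After line 4 (get('d', 1) returns default since 'd' not in d): d = {'a': 1, 'b': 196, 'c': 1}

{'a': 1, 'b': 196, 'c': 1}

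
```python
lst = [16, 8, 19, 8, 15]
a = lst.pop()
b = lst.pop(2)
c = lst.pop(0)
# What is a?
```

After line 1: lst = [16, 8, 19, 8, 15]
After line 2 (pop() -> a = 15): lst = [16, 8, 19, 8]
After line 3 (pop(2) -> b = 19): lst = [16, 8, 8]
After line 4 (pop(0) -> c = 16): lst = [8, 8]

15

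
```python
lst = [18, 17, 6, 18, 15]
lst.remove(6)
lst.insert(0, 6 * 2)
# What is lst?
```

After line 1: lst = [18, 17, 6, 18, 15]
After line 2 (remove first 6): lst = [18, 17, 18, 15]
After line 3 (insert 12 at index 0): lst = [12, 18, 17, 18, 15]

[12, 18, 17, 18, 15]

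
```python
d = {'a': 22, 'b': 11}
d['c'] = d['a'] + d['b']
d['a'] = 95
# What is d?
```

After line 1: d = {'a': 22, 'b': 11}
After line 2 (d['c'] = 22 + 11): d = {'a': 22, 'b': 11, 'c': 33}
After line 3: d = {'a': 95, 'b': 11, 'c': 33}

{'a': 95, 'b': 11, 'c': 33}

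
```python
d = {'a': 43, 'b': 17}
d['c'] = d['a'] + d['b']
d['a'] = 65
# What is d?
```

After line 1: d = {'a': 43, 'b': 17}
After line 2 (d['c'] = 43 + 17): d = {'a': 43, 'b': 17, 'c': 60}
After line 3: d = {'a': 65, 'b': 17, 'c': 60}

{'a': 65, 'b': 17, 'c': 60}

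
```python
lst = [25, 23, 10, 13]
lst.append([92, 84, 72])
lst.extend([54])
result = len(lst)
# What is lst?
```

After line 1: lst = [25, 23, 10, 13]
After line 2 (append adds [92, 84, 72] as single element): lst = [25, 23, 10, 13, [92, 84, 72]]
After line 3 (extend unpacks [54], adds 54): lst = [25, 23, 10, 13, [92, 84, 72], 54]
After line 4: result = len(lst) = 6

[25, 23, 10, 13, [92, 84, 72], 54]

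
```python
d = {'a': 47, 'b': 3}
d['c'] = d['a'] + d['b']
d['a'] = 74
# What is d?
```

After line 1: d = {'a': 47, 'b': 3}
After line 2 (d['c'] = 47 + 3): d = {'a': 47, 'b': 3, 'c': 50}
After line 3: d = {'a': 74, 'b': 3, 'c': 50}

{'a': 74, 'b': 3, 'c': 50}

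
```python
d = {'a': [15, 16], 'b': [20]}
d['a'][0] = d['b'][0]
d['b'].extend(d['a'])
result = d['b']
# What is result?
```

After line 1: d = {'a': [15, 16], 'b': [20]}
After line 2 (a[0] = b[0] = 20): d = {'a': [20, 16], 'b': [20]}
After line 3 (b.extend(a) appends [20, 16]): d = {'a': [20, 16], 'b': [20, 20, 16]}
After line 4: result = d['b'] = [20, 20, 16]

[20, 20, 16]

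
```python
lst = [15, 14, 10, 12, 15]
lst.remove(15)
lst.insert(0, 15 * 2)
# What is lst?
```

After line 1: lst = [15, 14, 10, 12, 15]
After line 2 (remove first 15): lst = [14, 10, 12, 15]
After line 3 (insert 30 at index 0): lst = [30, 14, 10, 12, 15]

[30, 14, 10, 12, 15]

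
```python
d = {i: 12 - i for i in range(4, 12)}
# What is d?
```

{4: 8, 5: 7, 6: 6, 7: 5, 8: 4, 9: 3, 10: 2, 11: 1}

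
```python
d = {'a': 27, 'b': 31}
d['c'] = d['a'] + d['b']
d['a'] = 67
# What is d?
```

After line 1: d = {'a': 27, 'b': 31}
After line 2 (d['c'] = 27 + 31): d = {'a': 27, 'b': 31, 'c': 58}
After line 3: d = {'a': 67, 'b': 31, 'c': 58}

{'a': 67, 'b': 31, 'c': 58}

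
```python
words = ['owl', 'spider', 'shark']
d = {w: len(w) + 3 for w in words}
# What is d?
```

{'owl': 6, 'spider': 9, 'shark': 8}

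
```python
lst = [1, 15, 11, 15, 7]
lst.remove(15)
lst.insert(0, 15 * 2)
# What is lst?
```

After line 1: lst = [1, 15, 11, 15, 7]
After line 2 (remove first 15): lst = [1, 11, 15, 7]
After line 3 (insert 30 at index 0): lst = [30, 1, 11, 15, 7]

[30, 1, 11, 15, 7]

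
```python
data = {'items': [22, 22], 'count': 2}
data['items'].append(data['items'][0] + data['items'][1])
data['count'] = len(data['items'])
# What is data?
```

After line 1: data = {'items': [22, 22], 'count': 2}
After line 2 (append 22 + 22 = 44): data = {'items': [22, 22, 44], 'count': 2}
After line 3 (count = len(items) = 3): data = {'items': [22, 22, 44], 'count': 3}

{'items': [22, 22, 44], 'count': 3}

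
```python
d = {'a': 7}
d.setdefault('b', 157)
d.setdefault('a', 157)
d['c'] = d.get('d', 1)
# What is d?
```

After line 1: d = {'a': 7}
After line 2 (setdefault adds 'b'=157): d = {'a': 7, 'b': 157}
After line 3 (setdefault 'a' no-op, already exists): d = {'a': 7, 'b': 157}
After line 4 (get('d', 1) returns default since 'd' not in d): d = {'a': 7, 'b': 157, 'c': 1}

{'a': 7, 'b': 157, 'c': 1}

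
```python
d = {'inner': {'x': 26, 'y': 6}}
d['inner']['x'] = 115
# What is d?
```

After line 1: d = {'inner': {'x': 26, 'y': 6}}
After line 2 (inner x overwritten): d = {'inner': {'x': 115, 'y': 6}}

{'inner': {'x': 115, 'y': 6}}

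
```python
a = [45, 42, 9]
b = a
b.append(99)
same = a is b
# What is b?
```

After line 1: a = [45, 42, 9]
After line 2 (b = a is an alias, same object): a = [45, 42, 9], b = [45, 42, 9]
After line 3 (b.append mutates the shared list): a = [45, 42, 9, 99], b = [45, 42, 9, 99]
After line 4 (same = a is b; same object -> True): same = True

[45, 42, 9, 99]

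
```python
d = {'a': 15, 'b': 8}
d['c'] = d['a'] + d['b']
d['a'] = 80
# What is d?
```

After line 1: d = {'a': 15, 'b': 8}
After line 2 (d['c'] = 15 + 8): d = {'a': 15, 'b': 8, 'c': 23}
After line 3: d = {'a': 80, 'b': 8, 'c': 23}

{'a': 80, 'b': 8, 'c': 23}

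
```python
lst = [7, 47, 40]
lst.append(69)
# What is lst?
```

[7, 47, 40, 69]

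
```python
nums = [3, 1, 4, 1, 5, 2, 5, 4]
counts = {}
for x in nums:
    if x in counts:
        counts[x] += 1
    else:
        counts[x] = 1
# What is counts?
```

Initial: counts = {}, nums = [3, 1, 4, 1, 5, 2, 5, 4]
See 3: counts = {3: 1}
See 1: counts = {3: 1, 1: 1}
See 4: counts = {3: 1, 1: 1, 4: 1}
See 1: counts = {3: 1, 1: 2, 4: 1}
See 5: counts = {3: 1, 1: 2, 4: 1, 5: 1}
See 2: counts = {3: 1, 1: 2, 4: 1, 5: 1, 2: 1}
See 5: counts = {3: 1, 1: 2, 4: 1, 5: 2, 2: 1}
See 4: counts = {3: 1, 1: 2, 4: 2, 5: 2, 2: 1}

{3: 1, 1: 2, 4: 2, 5: 2, 2: 1}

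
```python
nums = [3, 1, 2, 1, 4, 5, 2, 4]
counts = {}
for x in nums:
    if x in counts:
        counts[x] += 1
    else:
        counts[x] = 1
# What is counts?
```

Initial: counts = {}, nums = [3, 1, 2, 1, 4, 5, 2, 4]
See 3: counts = {3: 1}
See 1: counts = {3: 1, 1: 1}
See 2: counts = {3: 1, 1: 1, 2: 1}
See 1: counts = {3: 1, 1: 2, 2: 1}
See 4: counts = {3: 1, 1: 2, 2: 1, 4: 1}
See 5: counts = {3: 1, 1: 2, 2: 1, 4: 1, 5: 1}
See 2: counts = {3: 1, 1: 2, 2: 2, 4: 1, 5: 1}
See 4: counts = {3: 1, 1: 2, 2: 2, 4: 2, 5: 1}

{3: 1, 1: 2, 2: 2, 4: 2, 5: 1}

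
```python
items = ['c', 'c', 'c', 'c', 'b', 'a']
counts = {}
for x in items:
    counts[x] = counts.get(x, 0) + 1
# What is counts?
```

Initial: counts = {}, items = ['c', 'c', 'c', 'c', 'b', 'a']
See 'c': counts = {'c': 1}
See 'c': counts = {'c': 2}
See 'c': counts = {'c': 3}
See 'c': counts = {'c': 4}
See 'b': counts = {'c': 4, 'b': 1}
See 'a': counts = {'c': 4, 'b': 1, 'a': 1}

{'c': 4, 'b': 1, 'a': 1}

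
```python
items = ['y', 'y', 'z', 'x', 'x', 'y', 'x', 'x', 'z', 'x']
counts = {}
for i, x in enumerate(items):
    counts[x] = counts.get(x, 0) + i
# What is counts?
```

Initial: counts = {}, items = ['y', 'y', 'z', 'x', 'x', 'y', 'x', 'x', 'z', 'x']
i=0, x='y': counts = {'y': 0}
i=1, x='y': counts = {'y': 1}
i=2, x='z': counts = {'y': 1, 'z': 2}
i=3, x='x': counts = {'y': 1, 'z': 2, 'x': 3}
i=4, x='x': counts = {'y': 1, 'z': 2, 'x': 7}
i=5, x='y': counts = {'y': 6, 'z': 2, 'x': 7}
i=6, x='x': counts = {'y': 6, 'z': 2, 'x': 13}
i=7, x='x': counts = {'y': 6, 'z': 2, 'x': 20}
i=8, x='z': counts = {'y': 6, 'z': 10, 'x': 20}
i=9, x='x': counts = {'y': 6, 'z': 10, 'x': 29}

{'y': 6, 'z': 10, 'x': 29}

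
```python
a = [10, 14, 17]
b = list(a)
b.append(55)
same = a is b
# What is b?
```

After line 1: a = [10, 14, 17]
After line 2 (b = list(a) is a shallow copy, new object): a = [10, 14, 17], b = [10, 14, 17]
After line 3 (append only mutates b): a = [10, 14, 17], b = [10, 14, 17, 55]
After line 4 (same = a is b; different objects -> False): same = False

[10, 14, 17, 55]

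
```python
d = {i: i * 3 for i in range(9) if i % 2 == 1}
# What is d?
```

{1: 3, 3: 9, 5: 15, 7: 21}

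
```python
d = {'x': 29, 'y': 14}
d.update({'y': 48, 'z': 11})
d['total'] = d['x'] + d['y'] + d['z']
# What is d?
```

After line 1: d = {'x': 29, 'y': 14}
After line 2 (y overwritten, z added): d = {'x': 29, 'y': 48, 'z': 11}
After line 3 (total = 29 + 48 + 11 = 88): d = {'x': 29, 'y': 48, 'z': 11, 'total': 88}

{'x': 29, 'y': 48, 'z': 11, 'total': 88}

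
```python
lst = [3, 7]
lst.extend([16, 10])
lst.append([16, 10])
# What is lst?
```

After line 1: lst = [3, 7]
After line 2 (extend unpacks [16, 10]): lst = [3, 7, 16, 10]
After line 3 (append adds [16, 10] as single element): lst = [3, 7, 16, 10, [16, 10]]

[3, 7, 16, 10, [16, 10]]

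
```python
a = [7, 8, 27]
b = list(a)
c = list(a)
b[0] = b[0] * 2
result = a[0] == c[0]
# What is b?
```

After line 1: a = [7, 8, 27]
After line 2 (b = list(a), copy): a = [7, 8, 27], b = [7, 8, 27]
After line 3 (c = list(a) is a copy, new object): c = [7, 8, 27]
After line 4 (b[0] = 7 * 2 = 14; only b mutates (copy)): a = [7, 8, 27], b = [14, 8, 27], c = [7, 8, 27]
After line 5 (a[0] = 7, c[0] = 7; result = True)

[14, 8, 27]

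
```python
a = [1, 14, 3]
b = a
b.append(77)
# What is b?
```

After line 1: a = [1, 14, 3]
After line 2 (b = a is an alias, same object): a = [1, 14, 3], b = [1, 14, 3]
After line 3 (b.append mutates the shared list): a = [1, 14, 3, 77], b = [1, 14, 3, 77]

[1, 14, 3, 77]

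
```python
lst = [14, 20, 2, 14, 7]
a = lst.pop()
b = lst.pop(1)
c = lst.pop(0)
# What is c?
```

After line 1: lst = [14, 20, 2, 14, 7]
After line 2 (pop() -> a = 7): lst = [14, 20, 2, 14]
After line 3 (pop(1) -> b = 20): lst = [14, 2, 14]
After line 4 (pop(0) -> c = 14): lst = [2, 14]

14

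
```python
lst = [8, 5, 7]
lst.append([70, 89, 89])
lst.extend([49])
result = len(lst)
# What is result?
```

After line 1: lst = [8, 5, 7]
After line 2 (append adds [70, 89, 89] as single element): lst = [8, 5, 7, [70, 89, 89]]
After line 3 (extend unpacks [49], adds 49): lst = [8, 5, 7, [70, 89, 89], 49]
After line 4: result = len(lst) = 5

5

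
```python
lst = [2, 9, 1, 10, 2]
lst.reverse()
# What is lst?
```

[2, 10, 1, 9, 2]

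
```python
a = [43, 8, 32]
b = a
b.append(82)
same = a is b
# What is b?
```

After line 1: a = [43, 8, 32]
After line 2 (b = a is an alias, same object): a = [43, 8, 32], b = [43, 8, 32]
After line 3 (b.append mutates the shared list): a = [43, 8, 32, 82], b = [43, 8, 32, 82]
After line 4 (same = a is b; same object -> True): same = True

[43, 8, 32, 82]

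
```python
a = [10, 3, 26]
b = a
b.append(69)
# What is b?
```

After line 1: a = [10, 3, 26]
After line 2 (b = a is an alias, same object): a = [10, 3, 26], b = [10, 3, 26]
After line 3 (b.append mutates the shared list): a = [10, 3, 26, 69], b = [10, 3, 26, 69]

[10, 3, 26, 69]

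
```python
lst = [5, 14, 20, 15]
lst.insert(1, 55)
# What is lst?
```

[5, 55, 14, 20, 15]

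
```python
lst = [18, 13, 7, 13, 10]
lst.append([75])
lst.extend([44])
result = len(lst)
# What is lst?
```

After line 1: lst = [18, 13, 7, 13, 10]
After line 2 (append adds [75] as single element): lst = [18, 13, 7, 13, 10, [75]]
After line 3 (extend unpacks [44], adds 44): lst = [18, 13, 7, 13, 10, [75], 44]
After line 4: result = len(lst) = 7

[18, 13, 7, 13, 10, [75], 44]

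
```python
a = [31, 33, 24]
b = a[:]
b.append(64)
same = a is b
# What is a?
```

After line 1: a = [31, 33, 24]
After line 2 (b = a[:] is a shallow copy, new object): a = [31, 33, 24], b = [31, 33, 24]
After line 3 (append only mutates b): a = [31, 33, 24], b = [31, 33, 24, 64]
After line 4 (same = a is b; different objects -> False): same = False

[31, 33, 24]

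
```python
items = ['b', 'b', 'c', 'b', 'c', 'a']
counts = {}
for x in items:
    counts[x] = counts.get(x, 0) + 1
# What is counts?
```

Initial: counts = {}, items = ['b', 'b', 'c', 'b', 'c', 'a']
See 'b': counts = {'b': 1}
See 'b': counts = {'b': 2}
See 'c': counts = {'b': 2, 'c': 1}
See 'b': counts = {'b': 3, 'c': 1}
See 'c': counts = {'b': 3, 'c': 2}
See 'a': counts = {'b': 3, 'c': 2, 'a': 1}

{'b': 3, 'c': 2, 'a': 1}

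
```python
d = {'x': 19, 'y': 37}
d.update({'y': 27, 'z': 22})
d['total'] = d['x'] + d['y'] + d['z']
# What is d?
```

After line 1: d = {'x': 19, 'y': 37}
After line 2 (y overwritten, z added): d = {'x': 19, 'y': 27, 'z': 22}
After line 3 (total = 19 + 27 + 22 = 68): d = {'x': 19, 'y': 27, 'z': 22, 'total': 68}

{'x': 19, 'y': 27, 'z': 22, 'total': 68}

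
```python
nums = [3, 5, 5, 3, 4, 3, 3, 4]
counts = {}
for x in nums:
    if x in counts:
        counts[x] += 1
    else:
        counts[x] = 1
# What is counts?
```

Initial: counts = {}, nums = [3, 5, 5, 3, 4, 3, 3, 4]
See 3: counts = {3: 1}
See 5: counts = {3: 1, 5: 1}
See 5: counts = {3: 1, 5: 2}
See 3: counts = {3: 2, 5: 2}
See 4: counts = {3: 2, 5: 2, 4: 1}
See 3: counts = {3: 3, 5: 2, 4: 1}
See 3: counts = {3: 4, 5: 2, 4: 1}
See 4: counts = {3: 4, 5: 2, 4: 2}

{3: 4, 5: 2, 4: 2}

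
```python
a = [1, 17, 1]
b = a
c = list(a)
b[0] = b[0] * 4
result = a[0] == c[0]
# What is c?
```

After line 1: a = [1, 17, 1]
After line 2 (b = a, alias): a = [1, 17, 1], b = [1, 17, 1]
After line 3 (c = list(a) is a copy, new object): c = [1, 17, 1]
After line 4 (b[0] = 1 * 4 = 4; mutates shared a/b): a = b = [4, 17, 1], c = [1, 17, 1]
After line 5 (a[0] = 4, c[0] = 1; result = False)

[1, 17, 1]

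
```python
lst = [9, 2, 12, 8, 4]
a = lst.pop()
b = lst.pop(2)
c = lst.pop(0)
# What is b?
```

After line 1: lst = [9, 2, 12, 8, 4]
After line 2 (pop() -> a = 4): lst = [9, 2, 12, 8]
After line 3 (pop(2) -> b = 12): lst = [9, 2, 8]
After line 4 (pop(0) -> c = 9): lst = [2, 8]

12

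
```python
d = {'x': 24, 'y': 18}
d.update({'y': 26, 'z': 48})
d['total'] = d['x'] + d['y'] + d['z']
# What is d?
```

After line 1: d = {'x': 24, 'y': 18}
After line 2 (y overwritten, z added): d = {'x': 24, 'y': 26, 'z': 48}
After line 3 (total = 24 + 26 + 48 = 98): d = {'x': 24, 'y': 26, 'z': 48, 'total': 98}

{'x': 24, 'y': 26, 'z': 48, 'total': 98}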